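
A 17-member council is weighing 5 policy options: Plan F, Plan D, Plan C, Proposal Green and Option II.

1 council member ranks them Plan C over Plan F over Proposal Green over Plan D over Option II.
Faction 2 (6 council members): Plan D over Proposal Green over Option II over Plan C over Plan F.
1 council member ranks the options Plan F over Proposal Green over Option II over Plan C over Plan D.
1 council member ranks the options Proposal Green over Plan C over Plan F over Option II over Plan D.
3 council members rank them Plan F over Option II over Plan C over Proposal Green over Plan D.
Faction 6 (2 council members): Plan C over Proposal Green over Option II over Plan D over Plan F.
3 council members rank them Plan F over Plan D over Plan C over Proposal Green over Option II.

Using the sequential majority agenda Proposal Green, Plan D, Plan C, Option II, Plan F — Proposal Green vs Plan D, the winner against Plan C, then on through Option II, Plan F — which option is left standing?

Round 1: Proposal Green vs Plan D — 8–9, Plan D advances.
Round 2: Plan D vs Plan C — 9–8, Plan D advances.
Round 3: Plan D vs Option II — 10–7, Plan D advances.
Round 4: Plan D vs Plan F — 8–9, Plan F advances.
The agenda winner is Plan F.

Plan F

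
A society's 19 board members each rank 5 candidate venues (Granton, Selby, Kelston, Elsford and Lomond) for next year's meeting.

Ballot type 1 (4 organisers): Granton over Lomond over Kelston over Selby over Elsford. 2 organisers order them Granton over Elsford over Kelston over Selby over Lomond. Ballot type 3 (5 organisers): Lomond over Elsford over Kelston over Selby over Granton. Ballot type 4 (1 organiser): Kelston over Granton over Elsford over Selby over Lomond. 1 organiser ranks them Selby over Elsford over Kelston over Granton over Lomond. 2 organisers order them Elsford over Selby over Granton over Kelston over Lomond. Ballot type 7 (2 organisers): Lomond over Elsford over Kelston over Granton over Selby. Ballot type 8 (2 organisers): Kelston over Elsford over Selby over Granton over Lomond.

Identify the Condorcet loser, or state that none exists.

none

Pairwise majorities:
Granton vs Selby: 9 to 10, Selby.
Granton vs Kelston: Kelston wins 11–8.
Granton vs Elsford: Elsford, 12–7.
Granton vs Lomond: Granton, 12–7.
Selby vs Kelston: 1+2 = 3 for Selby, 16 for Kelston — Kelston by 16–3.
Selby vs Elsford: 4+1 = 5 for Selby, 14 for Elsford — Elsford by 14–5.
Selby vs Lomond: Selby preferred on 2+1+1+2+2 = 8 ballots; Lomond wins 11–8.
Kelston–Elsford: Elsford 12–7.
Kelston vs Lomond: Lomond, 11–8.
Elsford vs Lomond: Lomond, 11–8.
Every city wins at least one matchup (Granton beats Lomond; Selby beats Granton; Kelston beats Granton; Elsford beats Granton; Lomond beats Selby), so there is no Condorcet loser.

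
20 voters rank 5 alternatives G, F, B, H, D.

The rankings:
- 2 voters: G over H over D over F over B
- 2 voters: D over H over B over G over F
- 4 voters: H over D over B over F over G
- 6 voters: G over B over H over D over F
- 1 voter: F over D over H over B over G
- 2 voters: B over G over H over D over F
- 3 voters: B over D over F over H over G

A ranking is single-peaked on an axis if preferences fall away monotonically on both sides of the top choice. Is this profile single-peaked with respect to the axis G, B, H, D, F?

Axis positions: G=1, B=2, H=3, D=4, F=5.
Cluster 1: ranking walks positions 1-3-4-5-2; H is ranked above B even though B lies between H and the peak G on the axis — preferences dip and rise again. Not single-peaked.
Cluster 2 (peak D at position 4): ranking walks positions 4-3-2-1-5, expanding outward from the peak — single-peaked.
Cluster 3 (peak H at position 3): ranking walks positions 3-4-2-5-1, expanding outward from the peak — single-peaked.
Cluster 4 (peak G at position 1): ranking walks positions 1-2-3-4-5, expanding outward from the peak — single-peaked.
Cluster 5 (peak F at position 5): ranking walks positions 5-4-3-2-1, expanding outward from the peak — single-peaked.
Cluster 6 (peak B at position 2): ranking walks positions 2-1-3-4-5, expanding outward from the peak — single-peaked.
Cluster 7: ranking walks positions 2-4-5-3-1; D is ranked above H even though H lies between D and the peak B on the axis — preferences dip and rise again. Not single-peaked.
Cluster 1 violates single-peakedness, so the profile is not single-peaked on this axis.

no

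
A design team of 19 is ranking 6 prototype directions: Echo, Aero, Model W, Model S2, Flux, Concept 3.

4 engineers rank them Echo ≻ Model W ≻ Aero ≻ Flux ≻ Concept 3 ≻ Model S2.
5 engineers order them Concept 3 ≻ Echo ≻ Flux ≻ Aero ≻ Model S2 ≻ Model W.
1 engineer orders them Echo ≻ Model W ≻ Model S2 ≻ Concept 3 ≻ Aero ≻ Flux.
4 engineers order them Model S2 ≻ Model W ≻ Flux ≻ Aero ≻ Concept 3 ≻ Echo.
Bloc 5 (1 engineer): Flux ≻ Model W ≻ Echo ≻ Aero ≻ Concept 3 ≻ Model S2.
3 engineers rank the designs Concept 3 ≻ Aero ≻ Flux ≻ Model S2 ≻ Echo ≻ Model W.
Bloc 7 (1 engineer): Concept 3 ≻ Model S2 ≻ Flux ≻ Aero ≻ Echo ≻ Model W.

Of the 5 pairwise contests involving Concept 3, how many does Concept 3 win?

Concept 3 against each rival (19 engineers):
Concept 3 vs Echo: Concept 3 wins 13–6.
Concept 3 vs Aero: Concept 3 wins 10–9.
Concept 3 vs Model W: Model W, 10–9.
Concept 3 vs Model S2: Concept 3, 14–5.
Concept 3 vs Flux: Concept 3, 10–9.
Concept 3 beats Echo, Aero, Model S2, Flux; loses to Model W — 4 pairwise wins.

4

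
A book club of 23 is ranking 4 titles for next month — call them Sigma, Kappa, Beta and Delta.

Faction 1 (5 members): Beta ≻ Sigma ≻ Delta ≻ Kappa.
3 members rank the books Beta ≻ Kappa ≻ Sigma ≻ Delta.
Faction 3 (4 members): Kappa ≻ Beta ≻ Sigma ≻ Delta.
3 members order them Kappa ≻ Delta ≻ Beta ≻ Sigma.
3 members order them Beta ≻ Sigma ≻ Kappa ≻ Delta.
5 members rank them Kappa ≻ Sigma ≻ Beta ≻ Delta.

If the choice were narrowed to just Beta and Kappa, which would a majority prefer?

Ballots ranking Beta above Kappa: 5 + 3 + 3 = 11.
Ballots ranking Kappa above Beta: 23 − 11 = 12.
Kappa wins the head-to-head 12–11.

Kappa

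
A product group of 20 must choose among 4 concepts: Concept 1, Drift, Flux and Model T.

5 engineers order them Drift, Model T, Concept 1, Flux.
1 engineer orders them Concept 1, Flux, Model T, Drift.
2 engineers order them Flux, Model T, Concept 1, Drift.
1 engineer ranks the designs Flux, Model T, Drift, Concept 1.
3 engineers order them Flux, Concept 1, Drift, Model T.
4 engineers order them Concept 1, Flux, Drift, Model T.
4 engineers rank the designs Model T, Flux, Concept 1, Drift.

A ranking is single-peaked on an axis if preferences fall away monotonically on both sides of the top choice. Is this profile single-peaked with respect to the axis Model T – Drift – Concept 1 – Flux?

no

Axis positions: Model T=1, Drift=2, Concept 1=3, Flux=4.
Group 1 (peak Drift at position 2): ranking walks positions 2-1-3-4, expanding outward from the peak — single-peaked.
Group 2: ranking walks positions 3-4-1-2; Model T is ranked above Drift even though Drift lies between Model T and the peak Concept 1 on the axis — preferences dip and rise again. Not single-peaked.
Group 3: ranking walks positions 4-1-3-2; Model T is ranked above Concept 1 even though Concept 1 lies between Model T and the peak Flux on the axis — preferences dip and rise again. Not single-peaked.
Group 4: ranking walks positions 4-1-2-3; Model T is ranked above Concept 1 even though Concept 1 lies between Model T and the peak Flux on the axis — preferences dip and rise again. Not single-peaked.
Group 5 (peak Flux at position 4): ranking walks positions 4-3-2-1, expanding outward from the peak — single-peaked.
Group 6 (peak Concept 1 at position 3): ranking walks positions 3-4-2-1, expanding outward from the peak — single-peaked.
Group 7: ranking walks positions 1-4-3-2; Flux is ranked above Drift even though Drift lies between Flux and the peak Model T on the axis — preferences dip and rise again. Not single-peaked.
Group 2 violates single-peakedness, so the profile is not single-peaked on this axis.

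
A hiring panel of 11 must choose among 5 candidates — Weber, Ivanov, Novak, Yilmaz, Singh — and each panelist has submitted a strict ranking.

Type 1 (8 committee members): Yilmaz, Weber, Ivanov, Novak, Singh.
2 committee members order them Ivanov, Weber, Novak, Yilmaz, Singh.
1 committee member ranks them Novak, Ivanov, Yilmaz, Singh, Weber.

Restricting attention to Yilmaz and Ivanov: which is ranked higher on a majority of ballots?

Ballots ranking Yilmaz above Ivanov: 8.
Ballots ranking Ivanov above Yilmaz: 11 − 8 = 3.
Yilmaz wins the head-to-head 8–3.

Yilmaz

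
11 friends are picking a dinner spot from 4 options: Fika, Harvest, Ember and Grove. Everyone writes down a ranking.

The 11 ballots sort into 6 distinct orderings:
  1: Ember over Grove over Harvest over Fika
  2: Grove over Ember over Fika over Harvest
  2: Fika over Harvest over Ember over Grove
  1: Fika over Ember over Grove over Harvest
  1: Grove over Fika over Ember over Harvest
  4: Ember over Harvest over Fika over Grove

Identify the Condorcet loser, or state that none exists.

Head-to-head results (11 friends):
Fika–Harvest: Fika 6–5.
Fika vs Ember: Ember, 7–4.
Fika vs Grove: Fika, 7–4.
Harvest–Ember: Ember 9–2.
Harvest vs Grove: Harvest wins 6–5.
Ember vs Grove: Ember, 8–3.
Only Grove has no wins; Grove is the Condorcet loser.

Grove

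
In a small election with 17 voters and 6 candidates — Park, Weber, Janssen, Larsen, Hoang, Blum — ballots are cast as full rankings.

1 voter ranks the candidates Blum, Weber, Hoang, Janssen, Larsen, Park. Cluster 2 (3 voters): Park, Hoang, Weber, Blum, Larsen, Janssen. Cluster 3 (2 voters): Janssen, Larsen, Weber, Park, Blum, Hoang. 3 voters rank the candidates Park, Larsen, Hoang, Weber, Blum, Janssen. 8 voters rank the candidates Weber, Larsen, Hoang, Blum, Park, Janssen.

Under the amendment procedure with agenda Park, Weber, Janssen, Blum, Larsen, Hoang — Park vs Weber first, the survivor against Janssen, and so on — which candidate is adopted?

Round 1: Park vs Weber — 6–11, Weber advances.
Round 2: Weber vs Janssen — 15–2, Weber advances.
Round 3: Weber vs Blum — 16–1, Weber advances.
Round 4: Weber vs Larsen — 12–5, Weber advances.
Round 5: Weber vs Hoang — 11–6, Weber advances.
The agenda winner is Weber.

Weber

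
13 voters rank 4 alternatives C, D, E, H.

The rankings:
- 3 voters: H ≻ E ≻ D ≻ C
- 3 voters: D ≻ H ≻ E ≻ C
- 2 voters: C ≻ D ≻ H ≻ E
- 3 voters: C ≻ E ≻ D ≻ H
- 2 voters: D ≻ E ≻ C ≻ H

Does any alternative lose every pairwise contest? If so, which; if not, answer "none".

Head-to-head results (13 voters):
C–D: D 8–5.
C vs E: E, 8–5.
C vs H: C preferred on 2+3+2 = 7 ballots; C wins 7–6.
D–E: D 7–6.
D vs H: D, 10–3.
E vs H: E preferred on 3+2 = 5 ballots; H wins 8–5.
No alternative is winless: C beats H; D beats C; E beats C; H beats E. There is no Condorcet loser.

none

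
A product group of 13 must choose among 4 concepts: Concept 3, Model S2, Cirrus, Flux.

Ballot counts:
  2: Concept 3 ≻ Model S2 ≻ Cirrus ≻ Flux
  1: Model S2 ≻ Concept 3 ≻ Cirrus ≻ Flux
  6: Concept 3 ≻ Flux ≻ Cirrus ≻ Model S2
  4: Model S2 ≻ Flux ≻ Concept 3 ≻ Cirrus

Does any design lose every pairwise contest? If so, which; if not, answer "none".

Pairwise majorities:
Concept 3 vs Model S2: Concept 3 preferred on 2+6 = 8 ballots; Concept 3 wins 8–5.
Concept 3 vs Cirrus: Concept 3 preferred on 2+1+6+4 = 13 ballots; Concept 3 wins 13–0.
Concept 3 vs Flux: Concept 3 preferred on 2+1+6 = 9 ballots; Concept 3 wins 9–4.
Model S2 vs Cirrus: 7 to 6, Model S2.
Model S2 vs Flux: Model S2, 7–6.
Cirrus vs Flux: 2+1 = 3 for Cirrus, 10 for Flux — Flux by 10–3.
Cirrus is beaten in every head-to-head and is the Condorcet loser.

Cirrus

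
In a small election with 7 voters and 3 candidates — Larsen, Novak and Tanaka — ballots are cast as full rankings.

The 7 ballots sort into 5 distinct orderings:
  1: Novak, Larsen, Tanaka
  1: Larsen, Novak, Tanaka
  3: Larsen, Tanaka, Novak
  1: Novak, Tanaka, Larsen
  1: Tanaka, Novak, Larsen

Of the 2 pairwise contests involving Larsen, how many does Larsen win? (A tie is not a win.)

Larsen against each rival (7 voters):
Larsen–Novak: Larsen 4–3.
Larsen vs Tanaka: 5 to 2, Larsen.
Larsen beats Novak, Tanaka — 2 pairwise wins.

2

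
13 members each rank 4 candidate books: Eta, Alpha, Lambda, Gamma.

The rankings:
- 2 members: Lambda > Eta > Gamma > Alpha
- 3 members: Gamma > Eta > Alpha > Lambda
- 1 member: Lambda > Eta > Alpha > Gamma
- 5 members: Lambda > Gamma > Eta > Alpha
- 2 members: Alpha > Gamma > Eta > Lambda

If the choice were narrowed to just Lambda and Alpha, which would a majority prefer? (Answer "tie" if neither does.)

Ballots ranking Lambda above Alpha: 2 + 1 + 5 = 8.
Ballots ranking Alpha above Lambda: 13 − 8 = 5.
Lambda wins the head-to-head 8–5.

Lambda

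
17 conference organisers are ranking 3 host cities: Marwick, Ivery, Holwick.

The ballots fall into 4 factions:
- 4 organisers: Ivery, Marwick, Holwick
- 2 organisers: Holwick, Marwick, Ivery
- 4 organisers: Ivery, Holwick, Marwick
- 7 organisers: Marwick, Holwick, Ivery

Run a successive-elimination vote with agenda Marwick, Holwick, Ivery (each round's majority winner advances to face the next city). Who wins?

Round 1: Marwick vs Holwick — 11–6, Marwick advances.
Round 2: Marwick vs Ivery — 9–8, Marwick advances.
The agenda winner is Marwick.

Marwick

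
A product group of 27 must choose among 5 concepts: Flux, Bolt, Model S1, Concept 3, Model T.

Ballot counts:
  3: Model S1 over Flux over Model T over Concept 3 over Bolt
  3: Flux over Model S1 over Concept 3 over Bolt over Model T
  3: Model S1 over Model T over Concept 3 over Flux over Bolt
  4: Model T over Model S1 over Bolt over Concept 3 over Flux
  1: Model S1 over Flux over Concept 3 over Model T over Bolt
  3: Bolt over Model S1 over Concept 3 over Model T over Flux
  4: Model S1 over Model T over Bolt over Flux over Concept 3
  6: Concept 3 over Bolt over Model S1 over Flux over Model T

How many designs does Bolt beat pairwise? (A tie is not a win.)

1

Bolt against each rival (27 engineers):
Bolt vs Flux: Bolt preferred on 4+3+4+6 = 17 ballots; Bolt wins 17–10.
Bolt vs Model S1: 3+6 = 9 for Bolt, 18 for Model S1 — Model S1 by 18–9.
Bolt–Concept 3: Concept 3 16–11.
Bolt vs Model T: Model T, 15–12.
Bolt beats Flux; loses to Model S1, Concept 3, Model T — 1 pairwise win.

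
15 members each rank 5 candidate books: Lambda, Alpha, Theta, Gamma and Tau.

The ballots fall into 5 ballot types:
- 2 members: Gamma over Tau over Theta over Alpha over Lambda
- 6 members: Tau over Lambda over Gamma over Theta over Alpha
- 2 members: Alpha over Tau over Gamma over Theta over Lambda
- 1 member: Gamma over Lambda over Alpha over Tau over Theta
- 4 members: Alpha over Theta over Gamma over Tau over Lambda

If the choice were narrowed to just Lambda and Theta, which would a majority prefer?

Theta

Ballots ranking Lambda above Theta: 6 + 1 = 7.
Ballots ranking Theta above Lambda: 15 − 7 = 8.
Theta wins the head-to-head 8–7.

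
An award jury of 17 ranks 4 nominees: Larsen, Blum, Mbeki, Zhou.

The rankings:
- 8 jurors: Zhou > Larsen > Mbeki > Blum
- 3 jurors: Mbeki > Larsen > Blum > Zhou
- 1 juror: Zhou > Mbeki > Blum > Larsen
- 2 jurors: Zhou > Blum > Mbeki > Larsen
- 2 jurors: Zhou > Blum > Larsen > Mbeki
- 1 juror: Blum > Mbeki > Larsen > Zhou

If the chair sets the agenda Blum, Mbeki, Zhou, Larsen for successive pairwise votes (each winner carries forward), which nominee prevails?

Zhou

Round 1: Blum vs Mbeki — 5–12, Mbeki advances.
Round 2: Mbeki vs Zhou — 4–13, Zhou advances.
Round 3: Zhou vs Larsen — 13–4, Zhou advances.
Zhou survives the agenda.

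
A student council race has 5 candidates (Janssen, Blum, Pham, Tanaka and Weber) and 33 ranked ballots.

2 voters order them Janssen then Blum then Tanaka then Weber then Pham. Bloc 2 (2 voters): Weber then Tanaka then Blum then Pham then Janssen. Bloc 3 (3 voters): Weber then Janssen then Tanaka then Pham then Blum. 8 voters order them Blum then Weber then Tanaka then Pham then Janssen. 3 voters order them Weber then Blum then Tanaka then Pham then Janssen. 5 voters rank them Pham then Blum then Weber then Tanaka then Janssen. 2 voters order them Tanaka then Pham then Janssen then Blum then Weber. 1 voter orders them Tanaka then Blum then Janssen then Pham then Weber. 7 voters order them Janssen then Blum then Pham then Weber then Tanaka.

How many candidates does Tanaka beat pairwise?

2

Tanaka against each rival (33 voters):
Tanaka vs Janssen: Tanaka, 21–12.
Tanaka vs Blum: Tanaka is ranked higher on 2+3+2+1 = 8 ballots, Blum on 25. Blum wins 25–8.
Tanaka vs Pham: 21 to 12, Tanaka.
Tanaka vs Weber: Weber wins 28–5.
Tanaka beats Janssen, Pham; loses to Blum, Weber — 2 pairwise wins.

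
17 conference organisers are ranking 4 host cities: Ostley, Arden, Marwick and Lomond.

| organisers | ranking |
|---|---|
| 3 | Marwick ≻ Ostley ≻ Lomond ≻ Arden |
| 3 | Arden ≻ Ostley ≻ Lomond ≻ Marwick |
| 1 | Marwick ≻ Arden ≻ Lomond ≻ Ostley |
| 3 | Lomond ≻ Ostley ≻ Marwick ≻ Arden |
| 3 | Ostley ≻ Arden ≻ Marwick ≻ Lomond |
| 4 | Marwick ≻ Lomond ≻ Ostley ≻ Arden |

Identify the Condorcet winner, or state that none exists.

Ostley

Check each pair by majority over 17 ballots:
Ostley vs Arden: 3+3+3+4 = 13 for Ostley, 4 for Arden — Ostley by 13–4.
Ostley vs Marwick: Ostley is ranked higher on 3+3+3 = 9 ballots, Marwick on 8. Ostley wins 9–8.
Ostley vs Lomond: Ostley is ranked higher on 3+3+3 = 9 ballots, Lomond on 8. Ostley wins 9–8.
Arden vs Marwick: Arden is ranked higher on 3+3 = 6 ballots, Marwick on 11. Marwick wins 11–6.
Arden vs Lomond: Arden is ranked higher on 3+1+3 = 7 ballots, Lomond on 10. Lomond wins 10–7.
Marwick vs Lomond: 11 to 6, Marwick.
Only Ostley has no losses; Ostley is the Condorcet winner.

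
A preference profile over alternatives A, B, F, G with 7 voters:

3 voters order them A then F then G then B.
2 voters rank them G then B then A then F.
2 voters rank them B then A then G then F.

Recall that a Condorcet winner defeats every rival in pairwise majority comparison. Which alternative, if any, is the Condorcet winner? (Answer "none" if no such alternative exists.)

Pairwise majorities:
A vs B: A is ranked higher on 3 ballots, B on 4. B wins 4–3.
A vs F: A preferred on 3+2+2 = 7 ballots; A wins 7–0.
A vs G: A preferred on 3+2 = 5 ballots; A wins 5–2.
B vs F: 4 to 3, B.
B vs G: 2 for B, 5 for G — G by 5–2.
F vs G: F is ranked higher on 3 ballots, G on 4. G wins 4–3.
No alternative is unbeaten: A loses to B; B loses to G; F loses to A; G loses to A. In particular A beats G beats B beats A is a majority cycle — no Condorcet winner exists.

none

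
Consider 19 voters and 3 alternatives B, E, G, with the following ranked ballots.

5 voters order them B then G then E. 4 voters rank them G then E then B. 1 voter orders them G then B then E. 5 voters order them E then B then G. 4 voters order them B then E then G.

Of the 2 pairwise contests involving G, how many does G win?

G against each rival (19 voters):
G vs B: B wins 14–5.
G vs E: 5+4+1 = 10 for G, 9 for E — G by 10–9.
G beats E; loses to B — 1 pairwise win.

1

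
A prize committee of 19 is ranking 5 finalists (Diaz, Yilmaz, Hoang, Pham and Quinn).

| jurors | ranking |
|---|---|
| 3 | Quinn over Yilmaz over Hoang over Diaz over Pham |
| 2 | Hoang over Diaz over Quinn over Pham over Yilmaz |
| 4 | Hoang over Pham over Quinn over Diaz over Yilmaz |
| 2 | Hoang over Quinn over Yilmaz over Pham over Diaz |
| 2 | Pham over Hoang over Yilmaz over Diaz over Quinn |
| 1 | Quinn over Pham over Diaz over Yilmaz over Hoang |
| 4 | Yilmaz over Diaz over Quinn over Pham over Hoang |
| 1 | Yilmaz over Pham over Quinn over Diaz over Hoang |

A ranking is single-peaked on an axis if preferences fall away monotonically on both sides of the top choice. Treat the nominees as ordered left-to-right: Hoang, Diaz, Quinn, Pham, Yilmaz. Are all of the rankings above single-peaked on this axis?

no

Axis positions: Hoang=1, Diaz=2, Quinn=3, Pham=4, Yilmaz=5.
Cluster 1: ranking walks positions 3-5-1-2-4; Yilmaz is ranked above Pham even though Pham lies between Yilmaz and the peak Quinn on the axis — preferences dip and rise again. Not single-peaked.
Cluster 2 (peak Hoang at position 1): ranking walks positions 1-2-3-4-5, expanding outward from the peak — single-peaked.
Cluster 3: ranking walks positions 1-4-3-2-5; Pham is ranked above Diaz even though Diaz lies between Pham and the peak Hoang on the axis — preferences dip and rise again. Not single-peaked.
Cluster 4: ranking walks positions 1-3-5-4-2; Quinn is ranked above Diaz even though Diaz lies between Quinn and the peak Hoang on the axis — preferences dip and rise again. Not single-peaked.
Cluster 5: ranking walks positions 4-1-5-2-3; Hoang is ranked above Quinn even though Quinn lies between Hoang and the peak Pham on the axis — preferences dip and rise again. Not single-peaked.
Cluster 6 (peak Quinn at position 3): ranking walks positions 3-4-2-5-1, expanding outward from the peak — single-peaked.
Cluster 7: ranking walks positions 5-2-3-4-1; Diaz is ranked above Pham even though Pham lies between Diaz and the peak Yilmaz on the axis — preferences dip and rise again. Not single-peaked.
Cluster 8 (peak Yilmaz at position 5): ranking walks positions 5-4-3-2-1, expanding outward from the peak — single-peaked.
Cluster 1 violates single-peakedness, so the profile is not single-peaked on this axis.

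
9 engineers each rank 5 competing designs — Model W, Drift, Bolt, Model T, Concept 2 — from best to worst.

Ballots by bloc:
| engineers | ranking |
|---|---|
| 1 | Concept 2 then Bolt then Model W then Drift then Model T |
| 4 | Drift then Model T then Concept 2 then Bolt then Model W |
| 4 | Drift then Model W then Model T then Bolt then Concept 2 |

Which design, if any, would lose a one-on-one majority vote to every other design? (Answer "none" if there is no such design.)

none

Pairwise majorities:
Model W vs Drift: 1 for Model W, 8 for Drift — Drift by 8–1.
Model W vs Bolt: Bolt, 5–4.
Model W–Model T: Model W 5–4.
Model W vs Concept 2: 4 to 5, Concept 2.
Drift vs Bolt: Drift, 8–1.
Drift vs Model T: Drift is ranked higher on 1+4+4 = 9 ballots, Model T on 0. Drift wins 9–0.
Drift–Concept 2: Drift 8–1.
Bolt vs Model T: 1 to 8, Model T.
Bolt–Concept 2: Concept 2 5–4.
Model T vs Concept 2: Model T is ranked higher on 4+4 = 8 ballots, Concept 2 on 1. Model T wins 8–1.
Each design has at least one pairwise win (Model W beats Model T; Drift beats Model W; Bolt beats Model W; Model T beats Bolt; Concept 2 beats Model W) — no Condorcet loser.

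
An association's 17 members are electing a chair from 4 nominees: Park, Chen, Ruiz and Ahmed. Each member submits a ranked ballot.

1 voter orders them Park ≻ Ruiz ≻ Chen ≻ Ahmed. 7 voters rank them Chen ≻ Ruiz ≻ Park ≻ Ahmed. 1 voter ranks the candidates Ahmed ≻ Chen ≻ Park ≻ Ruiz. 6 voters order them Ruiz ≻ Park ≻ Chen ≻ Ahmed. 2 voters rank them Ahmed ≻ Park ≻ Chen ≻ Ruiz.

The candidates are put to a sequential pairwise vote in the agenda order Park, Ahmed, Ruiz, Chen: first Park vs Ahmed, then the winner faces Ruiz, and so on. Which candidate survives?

Chen

Round 1: Park vs Ahmed — 14–3, Park advances.
Round 2: Park vs Ruiz — 4–13, Ruiz advances.
Round 3: Ruiz vs Chen — 7–10, Chen advances.
Chen survives the agenda.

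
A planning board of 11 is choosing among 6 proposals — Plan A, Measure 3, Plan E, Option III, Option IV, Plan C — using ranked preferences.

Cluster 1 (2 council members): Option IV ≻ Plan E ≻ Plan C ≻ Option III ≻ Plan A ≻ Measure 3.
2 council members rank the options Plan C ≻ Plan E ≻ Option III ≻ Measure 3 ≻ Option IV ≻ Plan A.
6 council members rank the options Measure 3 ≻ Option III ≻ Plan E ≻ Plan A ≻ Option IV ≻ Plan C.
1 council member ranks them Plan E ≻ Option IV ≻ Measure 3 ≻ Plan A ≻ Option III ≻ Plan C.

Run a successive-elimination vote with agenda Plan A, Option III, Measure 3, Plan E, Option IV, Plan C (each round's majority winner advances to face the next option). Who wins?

Measure 3

Round 1: Plan A vs Option III — 1–10, Option III advances.
Round 2: Option III vs Measure 3 — 4–7, Measure 3 advances.
Round 3: Measure 3 vs Plan E — 6–5, Measure 3 advances.
Round 4: Measure 3 vs Option IV — 8–3, Measure 3 advances.
Round 5: Measure 3 vs Plan C — 7–4, Measure 3 advances.
The agenda winner is Measure 3.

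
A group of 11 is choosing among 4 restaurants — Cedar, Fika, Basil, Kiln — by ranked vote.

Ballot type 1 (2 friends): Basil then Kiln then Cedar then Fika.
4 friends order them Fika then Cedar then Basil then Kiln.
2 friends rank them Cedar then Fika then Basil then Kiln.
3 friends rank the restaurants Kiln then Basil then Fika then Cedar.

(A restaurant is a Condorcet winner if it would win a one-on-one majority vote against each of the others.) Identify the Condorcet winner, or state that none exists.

Head-to-head results (11 friends):
Cedar vs Fika: Fika, 7–4.
Cedar vs Basil: Cedar, 6–5.
Cedar–Kiln: Cedar 6–5.
Fika vs Basil: Fika, 6–5.
Fika–Kiln: Fika 6–5.
Basil vs Kiln: Basil, 8–3.
Fika defeats every rival head-to-head and is the Condorcet winner.

Fika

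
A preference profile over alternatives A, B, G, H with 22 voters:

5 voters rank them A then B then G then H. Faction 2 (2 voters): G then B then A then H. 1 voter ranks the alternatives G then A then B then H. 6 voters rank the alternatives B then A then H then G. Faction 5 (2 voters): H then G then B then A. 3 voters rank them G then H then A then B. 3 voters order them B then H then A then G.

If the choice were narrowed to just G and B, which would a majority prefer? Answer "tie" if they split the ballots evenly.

Ballots ranking G above B: 2 + 1 + 2 + 3 = 8.
Ballots ranking B above G: 22 − 8 = 14.
B wins the head-to-head 14–8.

B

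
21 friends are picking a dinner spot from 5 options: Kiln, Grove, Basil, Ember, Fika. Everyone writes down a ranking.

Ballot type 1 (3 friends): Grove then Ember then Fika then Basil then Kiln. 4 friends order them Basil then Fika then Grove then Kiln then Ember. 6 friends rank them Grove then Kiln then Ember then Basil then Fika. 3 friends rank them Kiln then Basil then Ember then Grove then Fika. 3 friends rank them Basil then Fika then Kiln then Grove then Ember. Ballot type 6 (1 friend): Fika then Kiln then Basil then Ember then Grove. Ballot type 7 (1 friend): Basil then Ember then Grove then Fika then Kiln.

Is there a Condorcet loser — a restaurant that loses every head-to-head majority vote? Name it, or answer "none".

none

Pairwise majorities:
Kiln vs Grove: Grove, 14–7.
Kiln vs Basil: 10 to 11, Basil.
Kiln vs Ember: Kiln is ranked higher on 4+6+3+3+1 = 17 ballots, Ember on 4. Kiln wins 17–4.
Kiln vs Fika: 6+3 = 9 for Kiln, 12 for Fika — Fika by 12–9.
Grove vs Basil: 9 to 12, Basil.
Grove vs Ember: Grove, 16–5.
Grove vs Fika: Grove is ranked higher on 3+6+3+1 = 13 ballots, Fika on 8. Grove wins 13–8.
Basil vs Ember: Basil preferred on 4+3+3+1+1 = 12 ballots; Basil wins 12–9.
Basil vs Fika: Basil, 17–4.
Ember vs Fika: Ember wins 13–8.
No restaurant is winless: Kiln beats Ember; Grove beats Kiln; Basil beats Kiln; Ember beats Fika; Fika beats Kiln. There is no Condorcet loser.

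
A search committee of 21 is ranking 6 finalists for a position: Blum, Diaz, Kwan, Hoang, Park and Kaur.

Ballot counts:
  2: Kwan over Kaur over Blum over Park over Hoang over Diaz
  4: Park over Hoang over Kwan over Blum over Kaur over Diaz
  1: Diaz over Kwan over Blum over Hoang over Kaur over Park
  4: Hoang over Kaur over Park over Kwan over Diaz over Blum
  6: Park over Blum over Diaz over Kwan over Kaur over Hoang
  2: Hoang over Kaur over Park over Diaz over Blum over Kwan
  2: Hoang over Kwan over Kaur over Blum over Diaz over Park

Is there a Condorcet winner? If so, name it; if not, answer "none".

Pairwise majorities:
Blum vs Diaz: Blum, 14–7.
Blum vs Kwan: Kwan, 13–8.
Blum vs Hoang: Hoang, 12–9.
Blum–Park: Park 16–5.
Blum vs Kaur: Blum wins 11–10.
Diaz–Kwan: Kwan 12–9.
Diaz vs Hoang: Hoang wins 14–7.
Diaz vs Park: Park wins 18–3.
Diaz vs Kaur: Kaur wins 14–7.
Kwan–Hoang: Hoang 12–9.
Kwan vs Park: Park, 16–5.
Kwan vs Kaur: Kwan, 15–6.
Hoang vs Park: Park, 12–9.
Hoang vs Kaur: Hoang, 13–8.
Park–Kaur: Kaur 11–10.
No candidate is unbeaten: Blum loses to Kwan; Diaz loses to Blum; Kwan loses to Hoang; Hoang loses to Park; Park loses to Kaur; Kaur loses to Blum. In particular Blum > Kaur > Park > Blum is a majority cycle — no Condorcet winner exists.

none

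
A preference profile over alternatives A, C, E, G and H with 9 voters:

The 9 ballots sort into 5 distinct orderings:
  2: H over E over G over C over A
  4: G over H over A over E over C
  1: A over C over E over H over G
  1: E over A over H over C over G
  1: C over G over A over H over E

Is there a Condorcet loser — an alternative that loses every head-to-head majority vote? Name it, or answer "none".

C

Head-to-head results (9 voters):
A vs C: A, 6–3.
A vs E: A, 6–3.
A vs G: G, 7–2.
A–H: H 6–3.
C vs E: 1+1 = 2 for C, 7 for E — E by 7–2.
C vs G: 3 to 6, G.
C vs H: H, 7–2.
E vs G: E preferred on 2+1+1 = 4 ballots; G wins 5–4.
E vs H: E preferred on 1+1 = 2 ballots; H wins 7–2.
G–H: G 5–4.
C loses to every other alternative — it is the Condorcet loser.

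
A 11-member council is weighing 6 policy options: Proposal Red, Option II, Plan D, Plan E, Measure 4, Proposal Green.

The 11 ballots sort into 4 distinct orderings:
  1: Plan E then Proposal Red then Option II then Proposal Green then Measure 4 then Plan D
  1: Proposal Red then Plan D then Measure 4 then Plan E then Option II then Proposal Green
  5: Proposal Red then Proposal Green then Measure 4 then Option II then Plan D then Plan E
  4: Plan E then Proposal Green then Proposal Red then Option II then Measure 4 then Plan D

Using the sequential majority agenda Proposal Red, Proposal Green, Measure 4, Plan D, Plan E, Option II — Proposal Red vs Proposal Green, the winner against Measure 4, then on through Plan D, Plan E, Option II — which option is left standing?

Round 1: Proposal Red vs Proposal Green — 7–4, Proposal Red advances.
Round 2: Proposal Red vs Measure 4 — 11–0, Proposal Red advances.
Round 3: Proposal Red vs Plan D — 11–0, Proposal Red advances.
Round 4: Proposal Red vs Plan E — 6–5, Proposal Red advances.
Round 5: Proposal Red vs Option II — 11–0, Proposal Red advances.
The agenda winner is Proposal Red.

Proposal Red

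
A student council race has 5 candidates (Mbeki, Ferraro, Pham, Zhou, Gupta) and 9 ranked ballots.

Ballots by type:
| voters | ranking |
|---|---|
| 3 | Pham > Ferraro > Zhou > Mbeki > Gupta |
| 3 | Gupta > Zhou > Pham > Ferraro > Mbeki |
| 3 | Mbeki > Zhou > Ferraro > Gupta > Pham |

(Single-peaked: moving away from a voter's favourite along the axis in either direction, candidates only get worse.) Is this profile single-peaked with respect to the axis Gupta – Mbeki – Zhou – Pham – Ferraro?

no

Axis positions: Gupta=1, Mbeki=2, Zhou=3, Pham=4, Ferraro=5.
Type 1 (peak Pham at position 4): ranking walks positions 4-5-3-2-1, expanding outward from the peak — single-peaked.
Type 2: ranking walks positions 1-3-4-5-2; Zhou is ranked above Mbeki even though Mbeki lies between Zhou and the peak Gupta on the axis — preferences dip and rise again. Not single-peaked.
Type 3: ranking walks positions 2-3-5-1-4; Ferraro is ranked above Pham even though Pham lies between Ferraro and the peak Mbeki on the axis — preferences dip and rise again. Not single-peaked.
Type 2 violates single-peakedness, so the profile is not single-peaked on this axis.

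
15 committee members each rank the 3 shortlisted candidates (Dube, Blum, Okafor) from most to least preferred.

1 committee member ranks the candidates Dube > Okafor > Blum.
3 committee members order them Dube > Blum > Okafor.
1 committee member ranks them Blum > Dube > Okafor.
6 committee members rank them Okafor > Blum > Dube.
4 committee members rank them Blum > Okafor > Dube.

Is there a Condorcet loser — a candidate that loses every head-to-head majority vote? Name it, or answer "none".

Dube

Head-to-head results (15 committee members):
Dube vs Blum: Blum wins 11–4.
Dube vs Okafor: Dube is ranked higher on 1+3+1 = 5 ballots, Okafor on 10. Okafor wins 10–5.
Blum–Okafor: Blum 8–7.
Dube loses to every other candidate — it is the Condorcet loser.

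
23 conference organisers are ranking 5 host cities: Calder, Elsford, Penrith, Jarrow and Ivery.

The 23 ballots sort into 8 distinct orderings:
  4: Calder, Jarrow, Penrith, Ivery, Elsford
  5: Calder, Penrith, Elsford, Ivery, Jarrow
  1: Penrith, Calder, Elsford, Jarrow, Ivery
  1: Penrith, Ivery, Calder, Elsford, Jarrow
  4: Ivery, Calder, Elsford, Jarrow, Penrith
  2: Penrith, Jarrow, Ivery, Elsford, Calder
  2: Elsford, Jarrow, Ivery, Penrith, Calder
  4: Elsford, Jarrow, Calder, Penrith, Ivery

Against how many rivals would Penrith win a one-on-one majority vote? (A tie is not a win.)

Penrith against each rival (23 organisers):
Penrith–Calder: Calder 17–6.
Penrith vs Elsford: 4+5+1+1+2 = 13 for Penrith, 10 for Elsford — Penrith by 13–10.
Penrith vs Jarrow: 5+1+1+2 = 9 for Penrith, 14 for Jarrow — Jarrow by 14–9.
Penrith–Ivery: Penrith 17–6.
Penrith beats Elsford, Ivery; loses to Calder, Jarrow — 2 pairwise wins.

2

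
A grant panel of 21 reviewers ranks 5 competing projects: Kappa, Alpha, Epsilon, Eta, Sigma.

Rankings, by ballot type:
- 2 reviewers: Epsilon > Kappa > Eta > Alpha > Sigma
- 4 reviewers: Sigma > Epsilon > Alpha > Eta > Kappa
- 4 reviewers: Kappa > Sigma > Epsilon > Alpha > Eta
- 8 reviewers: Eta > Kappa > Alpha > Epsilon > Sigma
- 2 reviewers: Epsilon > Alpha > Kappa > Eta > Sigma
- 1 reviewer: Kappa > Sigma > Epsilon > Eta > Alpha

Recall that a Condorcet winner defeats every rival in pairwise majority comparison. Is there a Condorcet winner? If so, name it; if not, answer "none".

none

Head-to-head results (21 reviewers):
Kappa–Alpha: Kappa 15–6.
Kappa vs Epsilon: 4+8+1 = 13 for Kappa, 8 for Epsilon — Kappa by 13–8.
Kappa vs Eta: Eta wins 12–9.
Kappa vs Sigma: Kappa wins 17–4.
Alpha vs Epsilon: Alpha preferred on 8 ballots; Epsilon wins 13–8.
Alpha vs Eta: Eta wins 11–10.
Alpha vs Sigma: 12 to 9, Alpha.
Epsilon vs Eta: 2+4+4+2+1 = 13 for Epsilon, 8 for Eta — Epsilon by 13–8.
Epsilon vs Sigma: 12 to 9, Epsilon.
Eta vs Sigma: 12 to 9, Eta.
No project is unbeaten: Kappa loses to Eta; Alpha loses to Kappa; Epsilon loses to Kappa; Eta loses to Epsilon; Sigma loses to Kappa. In particular Kappa > Epsilon > Eta > Kappa is a majority cycle — no Condorcet winner exists.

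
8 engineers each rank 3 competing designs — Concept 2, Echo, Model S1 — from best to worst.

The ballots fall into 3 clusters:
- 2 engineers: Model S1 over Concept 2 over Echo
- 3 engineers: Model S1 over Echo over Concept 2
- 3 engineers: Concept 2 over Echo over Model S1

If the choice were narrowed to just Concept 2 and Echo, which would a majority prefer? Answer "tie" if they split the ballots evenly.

Ballots ranking Concept 2 above Echo: 2 + 3 = 5.
Ballots ranking Echo above Concept 2: 8 − 5 = 3.
Concept 2 wins the head-to-head 5–3.

Concept 2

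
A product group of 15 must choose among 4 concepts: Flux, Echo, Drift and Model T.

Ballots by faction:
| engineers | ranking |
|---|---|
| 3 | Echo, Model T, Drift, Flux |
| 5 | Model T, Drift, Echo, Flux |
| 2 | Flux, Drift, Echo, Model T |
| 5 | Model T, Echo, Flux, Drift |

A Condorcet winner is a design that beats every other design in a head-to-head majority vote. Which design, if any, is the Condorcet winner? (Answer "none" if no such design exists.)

Model T

Head-to-head results (15 engineers):
Flux vs Echo: Flux is ranked higher on 2 ballots, Echo on 13. Echo wins 13–2.
Flux vs Drift: Flux preferred on 2+5 = 7 ballots; Drift wins 8–7.
Flux vs Model T: Flux is ranked higher on 2 ballots, Model T on 13. Model T wins 13–2.
Echo vs Drift: 3+5 = 8 for Echo, 7 for Drift — Echo by 8–7.
Echo vs Model T: 5 to 10, Model T.
Drift vs Model T: 2 to 13, Model T.
Only Model T has no losses; Model T is the Condorcet winner.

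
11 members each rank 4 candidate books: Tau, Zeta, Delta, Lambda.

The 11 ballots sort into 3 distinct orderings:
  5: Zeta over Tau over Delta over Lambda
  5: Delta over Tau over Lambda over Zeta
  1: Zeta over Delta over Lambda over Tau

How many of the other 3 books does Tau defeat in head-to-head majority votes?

Tau against each rival (11 members):
Tau vs Zeta: Zeta wins 6–5.
Tau vs Delta: 5 for Tau, 6 for Delta — Delta by 6–5.
Tau vs Lambda: Tau is ranked higher on 5+5 = 10 ballots, Lambda on 1. Tau wins 10–1.
Tau beats Lambda; loses to Zeta, Delta — 1 pairwise win.

1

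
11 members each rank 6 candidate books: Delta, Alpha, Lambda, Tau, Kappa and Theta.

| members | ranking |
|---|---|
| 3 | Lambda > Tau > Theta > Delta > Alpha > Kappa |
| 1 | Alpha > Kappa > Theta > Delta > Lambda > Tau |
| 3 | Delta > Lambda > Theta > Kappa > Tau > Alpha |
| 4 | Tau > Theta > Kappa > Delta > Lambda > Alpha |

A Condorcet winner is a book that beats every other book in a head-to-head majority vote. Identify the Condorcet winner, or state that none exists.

Head-to-head results (11 members):
Delta vs Alpha: 3+3+4 = 10 for Delta, 1 for Alpha — Delta by 10–1.
Delta vs Lambda: Delta is ranked higher on 1+3+4 = 8 ballots, Lambda on 3. Delta wins 8–3.
Delta vs Tau: 4 to 7, Tau.
Delta vs Kappa: 3+3 = 6 for Delta, 5 for Kappa — Delta by 6–5.
Delta vs Theta: 3 to 8, Theta.
Alpha vs Lambda: Alpha is ranked higher on 1 ballot, Lambda on 10. Lambda wins 10–1.
Alpha vs Tau: Alpha preferred on 1 ballot; Tau wins 10–1.
Alpha vs Kappa: Alpha preferred on 3+1 = 4 ballots; Kappa wins 7–4.
Alpha vs Theta: Alpha preferred on 1 ballot; Theta wins 10–1.
Lambda vs Tau: 3+1+3 = 7 for Lambda, 4 for Tau — Lambda by 7–4.
Lambda vs Kappa: Lambda is ranked higher on 3+3 = 6 ballots, Kappa on 5. Lambda wins 6–5.
Lambda vs Theta: Lambda is ranked higher on 3+3 = 6 ballots, Theta on 5. Lambda wins 6–5.
Tau vs Kappa: Tau preferred on 3+4 = 7 ballots; Tau wins 7–4.
Tau vs Theta: 7 to 4, Tau.
Kappa vs Theta: Kappa is ranked higher on 1 ballot, Theta on 10. Theta wins 10–1.
Each book drops at least one matchup (Delta loses to Tau; Alpha loses to Delta; Lambda loses to Delta; Tau loses to Lambda; Kappa loses to Delta; Theta loses to Lambda); the cycle Delta → Lambda → Tau → Delta rules out a Condorcet winner.

none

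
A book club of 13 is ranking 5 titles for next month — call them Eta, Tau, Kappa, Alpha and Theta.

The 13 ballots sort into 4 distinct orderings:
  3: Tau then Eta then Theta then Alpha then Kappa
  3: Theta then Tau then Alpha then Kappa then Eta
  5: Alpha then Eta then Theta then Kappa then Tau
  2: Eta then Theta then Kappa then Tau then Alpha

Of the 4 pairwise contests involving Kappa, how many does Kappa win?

Kappa against each rival (13 members):
Kappa vs Eta: 3 for Kappa, 10 for Eta — Eta by 10–3.
Kappa vs Tau: Kappa, 7–6.
Kappa vs Alpha: Alpha, 11–2.
Kappa vs Theta: Theta, 13–0.
Kappa beats Tau; loses to Eta, Alpha, Theta — 1 pairwise win.

1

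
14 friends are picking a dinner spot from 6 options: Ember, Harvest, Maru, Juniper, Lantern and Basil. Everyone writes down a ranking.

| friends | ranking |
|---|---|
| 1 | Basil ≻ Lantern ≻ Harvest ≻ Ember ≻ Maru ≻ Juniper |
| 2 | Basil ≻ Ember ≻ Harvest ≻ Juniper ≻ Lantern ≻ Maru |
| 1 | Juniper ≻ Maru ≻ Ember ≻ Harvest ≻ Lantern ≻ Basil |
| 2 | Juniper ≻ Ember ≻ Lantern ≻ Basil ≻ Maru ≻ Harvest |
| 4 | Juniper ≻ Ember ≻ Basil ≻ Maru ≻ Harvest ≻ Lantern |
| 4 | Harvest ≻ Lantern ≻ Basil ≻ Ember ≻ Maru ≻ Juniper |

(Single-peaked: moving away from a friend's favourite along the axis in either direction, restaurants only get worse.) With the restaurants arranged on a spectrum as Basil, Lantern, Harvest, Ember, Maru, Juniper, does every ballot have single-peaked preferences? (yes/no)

Axis positions: Basil=1, Lantern=2, Harvest=3, Ember=4, Maru=5, Juniper=6.
Bloc 1 (peak Basil at position 1): ranking walks positions 1-2-3-4-5-6, expanding outward from the peak — single-peaked.
Bloc 2: ranking walks positions 1-4-3-6-2-5; Ember is ranked above Lantern even though Lantern lies between Ember and the peak Basil on the axis — preferences dip and rise again. Not single-peaked.
Bloc 3 (peak Juniper at position 6): ranking walks positions 6-5-4-3-2-1, expanding outward from the peak — single-peaked.
Bloc 4: ranking walks positions 6-4-2-1-5-3; Ember is ranked above Maru even though Maru lies between Ember and the peak Juniper on the axis — preferences dip and rise again. Not single-peaked.
Bloc 5: ranking walks positions 6-4-1-5-3-2; Ember is ranked above Maru even though Maru lies between Ember and the peak Juniper on the axis — preferences dip and rise again. Not single-peaked.
Bloc 6 (peak Harvest at position 3): ranking walks positions 3-2-1-4-5-6, expanding outward from the peak — single-peaked.
Bloc 2 violates single-peakedness, so the profile is not single-peaked on this axis.

no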